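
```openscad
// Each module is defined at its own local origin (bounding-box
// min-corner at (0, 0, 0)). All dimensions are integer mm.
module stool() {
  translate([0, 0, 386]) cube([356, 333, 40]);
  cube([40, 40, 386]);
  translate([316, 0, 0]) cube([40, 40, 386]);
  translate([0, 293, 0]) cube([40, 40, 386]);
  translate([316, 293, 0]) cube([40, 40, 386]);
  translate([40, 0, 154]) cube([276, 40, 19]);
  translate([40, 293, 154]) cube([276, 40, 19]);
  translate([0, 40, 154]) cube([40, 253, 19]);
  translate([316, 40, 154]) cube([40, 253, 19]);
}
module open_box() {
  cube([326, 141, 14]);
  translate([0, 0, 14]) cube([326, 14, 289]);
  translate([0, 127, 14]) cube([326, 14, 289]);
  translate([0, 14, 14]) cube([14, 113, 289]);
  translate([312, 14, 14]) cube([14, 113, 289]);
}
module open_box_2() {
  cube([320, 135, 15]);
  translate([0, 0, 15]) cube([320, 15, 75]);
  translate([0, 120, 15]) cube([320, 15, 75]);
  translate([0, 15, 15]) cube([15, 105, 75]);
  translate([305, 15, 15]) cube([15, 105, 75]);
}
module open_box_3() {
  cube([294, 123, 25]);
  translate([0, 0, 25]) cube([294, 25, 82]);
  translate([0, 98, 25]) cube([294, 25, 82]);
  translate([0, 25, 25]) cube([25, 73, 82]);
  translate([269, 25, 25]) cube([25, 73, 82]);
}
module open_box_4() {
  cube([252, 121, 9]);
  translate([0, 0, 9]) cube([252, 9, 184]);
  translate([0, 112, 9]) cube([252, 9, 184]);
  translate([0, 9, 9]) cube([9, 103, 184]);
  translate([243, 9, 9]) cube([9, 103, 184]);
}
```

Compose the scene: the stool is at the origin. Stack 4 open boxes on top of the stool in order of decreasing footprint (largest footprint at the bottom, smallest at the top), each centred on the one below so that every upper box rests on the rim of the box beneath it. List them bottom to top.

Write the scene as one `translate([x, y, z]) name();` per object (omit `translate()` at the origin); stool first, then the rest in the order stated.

stool();
translate([15, 96, 426]) open_box();
translate([18, 99, 729]) open_box_2();
translate([31, 105, 819]) open_box_3();
translate([52, 106, 926]) open_box_4();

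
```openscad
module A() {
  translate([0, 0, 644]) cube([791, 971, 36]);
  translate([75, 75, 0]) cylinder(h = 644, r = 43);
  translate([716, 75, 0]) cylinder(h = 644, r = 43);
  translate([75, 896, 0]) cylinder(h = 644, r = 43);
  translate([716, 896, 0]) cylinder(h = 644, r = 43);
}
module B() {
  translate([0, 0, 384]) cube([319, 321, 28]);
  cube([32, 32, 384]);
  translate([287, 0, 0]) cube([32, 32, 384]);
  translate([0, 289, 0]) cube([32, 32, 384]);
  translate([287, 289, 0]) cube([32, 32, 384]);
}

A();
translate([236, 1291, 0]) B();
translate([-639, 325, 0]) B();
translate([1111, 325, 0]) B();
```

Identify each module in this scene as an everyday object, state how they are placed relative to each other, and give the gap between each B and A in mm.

Each stool's nearest face is 320 mm from the table's bounding box.

A is a table. B is a stool. Three stools sit around the table at the +y, −x, +x sides. The gap between each stool and the table is 320 mm.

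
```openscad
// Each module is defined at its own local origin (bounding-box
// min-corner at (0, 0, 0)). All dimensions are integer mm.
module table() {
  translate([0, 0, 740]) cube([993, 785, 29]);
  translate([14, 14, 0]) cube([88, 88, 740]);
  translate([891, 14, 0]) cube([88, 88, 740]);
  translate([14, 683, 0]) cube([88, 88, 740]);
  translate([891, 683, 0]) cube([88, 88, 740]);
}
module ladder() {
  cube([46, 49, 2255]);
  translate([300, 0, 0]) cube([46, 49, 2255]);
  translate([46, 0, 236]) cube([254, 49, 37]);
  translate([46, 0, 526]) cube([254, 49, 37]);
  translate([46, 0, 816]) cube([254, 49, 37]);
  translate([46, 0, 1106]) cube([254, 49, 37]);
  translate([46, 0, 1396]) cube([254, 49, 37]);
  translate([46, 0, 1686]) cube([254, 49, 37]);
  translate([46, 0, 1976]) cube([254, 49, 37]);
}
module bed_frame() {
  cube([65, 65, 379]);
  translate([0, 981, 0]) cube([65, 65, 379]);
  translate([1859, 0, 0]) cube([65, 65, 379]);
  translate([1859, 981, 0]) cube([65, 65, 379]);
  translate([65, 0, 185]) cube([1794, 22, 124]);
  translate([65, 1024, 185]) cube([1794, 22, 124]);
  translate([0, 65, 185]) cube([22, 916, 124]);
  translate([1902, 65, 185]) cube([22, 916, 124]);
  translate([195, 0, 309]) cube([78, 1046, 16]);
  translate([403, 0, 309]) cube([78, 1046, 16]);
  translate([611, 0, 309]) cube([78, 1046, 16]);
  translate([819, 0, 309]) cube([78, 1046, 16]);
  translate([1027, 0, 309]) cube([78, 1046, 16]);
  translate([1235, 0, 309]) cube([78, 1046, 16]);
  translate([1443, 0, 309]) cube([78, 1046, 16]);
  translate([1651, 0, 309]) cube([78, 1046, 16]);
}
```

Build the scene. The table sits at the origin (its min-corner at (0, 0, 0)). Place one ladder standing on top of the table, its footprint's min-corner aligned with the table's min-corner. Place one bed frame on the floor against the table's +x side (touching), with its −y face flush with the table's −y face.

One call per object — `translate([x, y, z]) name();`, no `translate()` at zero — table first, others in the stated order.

table();
translate([0, 0, 769]) ladder();
translate([993, 0, 0]) bed_frame();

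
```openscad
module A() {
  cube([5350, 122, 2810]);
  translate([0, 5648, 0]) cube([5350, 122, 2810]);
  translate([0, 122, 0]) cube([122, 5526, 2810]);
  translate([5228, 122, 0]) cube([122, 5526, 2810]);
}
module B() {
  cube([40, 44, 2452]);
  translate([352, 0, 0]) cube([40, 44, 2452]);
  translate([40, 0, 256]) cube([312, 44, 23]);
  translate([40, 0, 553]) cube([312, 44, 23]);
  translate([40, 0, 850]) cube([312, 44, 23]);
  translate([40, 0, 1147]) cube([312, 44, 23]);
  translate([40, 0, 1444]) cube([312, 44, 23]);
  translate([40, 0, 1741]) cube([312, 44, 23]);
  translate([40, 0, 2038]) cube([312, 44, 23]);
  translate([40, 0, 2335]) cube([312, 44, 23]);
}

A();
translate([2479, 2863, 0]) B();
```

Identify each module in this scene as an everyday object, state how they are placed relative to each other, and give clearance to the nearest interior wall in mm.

Clearances: x = 2357, y = 2741; minimum 2357 mm.

A is a house frame. B is a ladder. The ladder sits inside the house frame, centred. The clearance to the nearest interior wall is 2357 mm.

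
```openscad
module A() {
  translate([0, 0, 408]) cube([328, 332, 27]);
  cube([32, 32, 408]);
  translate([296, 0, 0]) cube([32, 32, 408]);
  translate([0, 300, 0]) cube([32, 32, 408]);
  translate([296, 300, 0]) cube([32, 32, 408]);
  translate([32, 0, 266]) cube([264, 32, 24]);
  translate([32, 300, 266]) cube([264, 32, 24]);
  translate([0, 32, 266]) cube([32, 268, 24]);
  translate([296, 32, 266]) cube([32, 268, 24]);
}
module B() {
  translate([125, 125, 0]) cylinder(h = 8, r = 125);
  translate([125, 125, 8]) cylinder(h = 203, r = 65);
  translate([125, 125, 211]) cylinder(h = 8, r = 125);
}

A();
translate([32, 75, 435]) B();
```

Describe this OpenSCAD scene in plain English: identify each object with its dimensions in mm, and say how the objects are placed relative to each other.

A is a four-legged stool. The seat is a 328×332×27 mm slab whose top surface is at z = 435 mm; four square legs, each 32×32 mm in cross-section, run from the floor (z = 0) to the underside of the seat, each flush with a corner of the seat. Four stretchers, 32 mm wide and 24 mm tall, connect adjacent legs with their undersides at z = 266 mm, each running between the inner faces of the legs it joins and aligned with the legs' outer faces on the other axis.

B is a spool: two coaxial disc flanges of radius 125 mm and thickness 8 mm, joined by a core cylinder of radius 65 mm and height 203 mm. The lower flange rests on z = 0 and the three cylinders share a vertical axis.

The spool is on top of the stool.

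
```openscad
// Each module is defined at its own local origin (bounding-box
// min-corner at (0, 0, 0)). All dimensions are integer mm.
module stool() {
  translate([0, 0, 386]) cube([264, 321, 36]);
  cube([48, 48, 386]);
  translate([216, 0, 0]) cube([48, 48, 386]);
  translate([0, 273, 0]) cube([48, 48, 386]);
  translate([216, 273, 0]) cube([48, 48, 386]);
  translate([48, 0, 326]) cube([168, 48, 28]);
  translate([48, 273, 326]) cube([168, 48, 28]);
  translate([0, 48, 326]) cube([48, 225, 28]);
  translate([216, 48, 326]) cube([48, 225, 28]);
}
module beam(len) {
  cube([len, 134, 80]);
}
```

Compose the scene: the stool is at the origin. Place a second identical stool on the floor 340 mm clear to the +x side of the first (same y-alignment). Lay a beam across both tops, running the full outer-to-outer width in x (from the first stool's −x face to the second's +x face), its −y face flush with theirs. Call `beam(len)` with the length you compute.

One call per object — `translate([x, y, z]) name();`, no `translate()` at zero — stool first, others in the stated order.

stool();
translate([604, 0, 0]) stool();
translate([0, 0, 422]) beam(868);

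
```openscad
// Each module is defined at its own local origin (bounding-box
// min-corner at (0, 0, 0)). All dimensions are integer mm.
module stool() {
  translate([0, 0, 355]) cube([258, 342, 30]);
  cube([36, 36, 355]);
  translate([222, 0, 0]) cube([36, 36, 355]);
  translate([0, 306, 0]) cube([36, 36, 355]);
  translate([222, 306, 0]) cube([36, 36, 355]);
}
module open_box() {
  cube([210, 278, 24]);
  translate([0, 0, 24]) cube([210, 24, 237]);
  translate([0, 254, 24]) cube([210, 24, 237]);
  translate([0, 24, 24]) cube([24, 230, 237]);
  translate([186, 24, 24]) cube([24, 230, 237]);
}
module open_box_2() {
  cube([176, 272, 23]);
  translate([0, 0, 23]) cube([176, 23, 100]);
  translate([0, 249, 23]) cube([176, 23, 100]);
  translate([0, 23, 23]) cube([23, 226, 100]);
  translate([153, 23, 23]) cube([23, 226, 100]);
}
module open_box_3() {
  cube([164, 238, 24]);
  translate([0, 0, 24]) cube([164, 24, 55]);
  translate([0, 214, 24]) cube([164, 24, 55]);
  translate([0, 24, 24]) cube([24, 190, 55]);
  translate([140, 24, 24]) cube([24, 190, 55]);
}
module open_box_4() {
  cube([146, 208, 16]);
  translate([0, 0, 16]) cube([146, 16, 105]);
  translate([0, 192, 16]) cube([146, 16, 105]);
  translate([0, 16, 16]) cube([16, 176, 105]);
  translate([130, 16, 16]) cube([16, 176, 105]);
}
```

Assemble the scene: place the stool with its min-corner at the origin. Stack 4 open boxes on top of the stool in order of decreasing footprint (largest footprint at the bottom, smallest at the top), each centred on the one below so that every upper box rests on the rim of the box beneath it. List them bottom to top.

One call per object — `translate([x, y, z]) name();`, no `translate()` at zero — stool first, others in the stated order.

stool();
translate([24, 32, 385]) open_box();
translate([41, 35, 646]) open_box_2();
translate([47, 52, 769]) open_box_3();
translate([56, 67, 848]) open_box_4();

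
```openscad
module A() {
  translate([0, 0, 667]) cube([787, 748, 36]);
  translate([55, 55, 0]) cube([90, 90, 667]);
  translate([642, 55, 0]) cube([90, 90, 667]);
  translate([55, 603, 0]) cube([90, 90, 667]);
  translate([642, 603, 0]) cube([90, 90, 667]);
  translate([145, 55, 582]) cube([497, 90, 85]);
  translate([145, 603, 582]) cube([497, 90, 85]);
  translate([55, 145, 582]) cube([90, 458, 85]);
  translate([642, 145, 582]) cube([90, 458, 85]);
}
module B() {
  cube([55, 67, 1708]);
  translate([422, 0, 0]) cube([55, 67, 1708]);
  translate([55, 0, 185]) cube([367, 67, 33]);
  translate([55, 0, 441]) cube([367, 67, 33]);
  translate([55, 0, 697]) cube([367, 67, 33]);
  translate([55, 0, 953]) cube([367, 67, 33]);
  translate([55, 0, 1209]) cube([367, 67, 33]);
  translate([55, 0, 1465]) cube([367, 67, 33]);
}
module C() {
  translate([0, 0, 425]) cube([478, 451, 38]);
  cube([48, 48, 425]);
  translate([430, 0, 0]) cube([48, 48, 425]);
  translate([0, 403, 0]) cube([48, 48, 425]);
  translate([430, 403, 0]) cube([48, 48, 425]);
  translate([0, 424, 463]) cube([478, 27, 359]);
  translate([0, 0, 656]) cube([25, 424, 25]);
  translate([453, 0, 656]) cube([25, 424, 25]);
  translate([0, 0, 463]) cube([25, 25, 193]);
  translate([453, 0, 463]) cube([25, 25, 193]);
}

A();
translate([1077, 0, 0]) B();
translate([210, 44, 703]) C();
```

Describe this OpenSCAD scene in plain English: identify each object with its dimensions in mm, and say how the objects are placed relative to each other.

A is a table with a 787×748 mm rectangular top, 36 mm thick, top surface at z = 703 mm, supported by four 90×90 mm square legs, each inset 55 mm from the nearest pair of top edges, running from the floor. Four apron rails, 90 mm thick and 85 mm tall, run between adjacent legs with their top edges flush with the underside of the top and their outer faces flush with the legs' outer faces.

B is a straight ladder. Two 55×67 mm vertical rails, 1708 mm tall, stand 477 mm apart (outside-to-outside) with their front faces coplanar on the −y side. 6 rungs, each 67 mm deep and 33 mm tall, span between the inner faces of the rails, front faces flush with the rails. The lowest rung's underside is at z = 185 mm and rungs are spaced 256 mm apart (underside to underside).

C is a chair: 478×451 mm seat, 38 mm thick, top at z = 463 mm, on four 48 mm square corner legs flush with the seat edges. A 27 mm thick backrest slab spans the full seat width, extending 359 mm above the seat top, its back face flush with the seat's +y edge. Two armrests of 25×25 mm section run along each side from the seat's front edge to the front of the backrest, top faces 218 mm above the seat top and outer faces flush with the seat's x-edges; a 25×25 mm post under the front of each armrest stands on the seat at the front corner.

The ladder is on the floor beside the table on its +x side. The chair is on top of the table.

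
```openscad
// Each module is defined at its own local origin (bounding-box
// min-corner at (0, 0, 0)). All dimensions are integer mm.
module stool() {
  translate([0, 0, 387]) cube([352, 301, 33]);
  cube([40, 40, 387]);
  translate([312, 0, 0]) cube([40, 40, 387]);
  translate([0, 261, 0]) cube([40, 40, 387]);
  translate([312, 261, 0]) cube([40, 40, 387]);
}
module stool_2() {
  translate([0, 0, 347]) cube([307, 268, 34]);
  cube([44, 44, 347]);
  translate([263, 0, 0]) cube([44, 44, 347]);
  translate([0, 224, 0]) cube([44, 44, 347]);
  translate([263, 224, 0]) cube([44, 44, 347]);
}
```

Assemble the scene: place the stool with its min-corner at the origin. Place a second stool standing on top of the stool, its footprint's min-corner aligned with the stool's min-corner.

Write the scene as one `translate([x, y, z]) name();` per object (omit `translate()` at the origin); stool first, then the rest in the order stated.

stool();
translate([0, 0, 420]) stool_2();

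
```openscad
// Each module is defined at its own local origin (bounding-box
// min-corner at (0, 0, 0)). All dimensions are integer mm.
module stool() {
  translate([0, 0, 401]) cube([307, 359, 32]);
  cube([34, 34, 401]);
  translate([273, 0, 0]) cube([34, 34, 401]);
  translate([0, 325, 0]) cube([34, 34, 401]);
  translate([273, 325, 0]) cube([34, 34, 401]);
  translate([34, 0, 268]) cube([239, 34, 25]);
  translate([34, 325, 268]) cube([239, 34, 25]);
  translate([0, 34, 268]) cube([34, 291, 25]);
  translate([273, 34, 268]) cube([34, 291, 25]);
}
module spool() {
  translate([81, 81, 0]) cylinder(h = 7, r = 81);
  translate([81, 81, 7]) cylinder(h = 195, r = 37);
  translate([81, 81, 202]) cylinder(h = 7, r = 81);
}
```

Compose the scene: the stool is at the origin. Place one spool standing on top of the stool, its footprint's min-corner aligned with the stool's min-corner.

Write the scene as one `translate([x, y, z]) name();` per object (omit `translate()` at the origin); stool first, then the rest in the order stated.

stool();
translate([0, 0, 433]) spool();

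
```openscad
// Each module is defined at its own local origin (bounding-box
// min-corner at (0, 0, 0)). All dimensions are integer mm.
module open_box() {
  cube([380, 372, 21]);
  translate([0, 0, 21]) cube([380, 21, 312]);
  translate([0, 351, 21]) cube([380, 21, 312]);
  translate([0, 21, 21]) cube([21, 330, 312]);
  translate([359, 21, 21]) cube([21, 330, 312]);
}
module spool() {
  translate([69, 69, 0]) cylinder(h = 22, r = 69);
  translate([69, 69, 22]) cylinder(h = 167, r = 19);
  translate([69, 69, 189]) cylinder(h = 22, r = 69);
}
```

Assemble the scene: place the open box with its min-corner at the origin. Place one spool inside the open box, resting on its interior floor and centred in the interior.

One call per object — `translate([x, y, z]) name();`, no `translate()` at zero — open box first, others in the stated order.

open_box();
translate([121, 117, 21]) spool();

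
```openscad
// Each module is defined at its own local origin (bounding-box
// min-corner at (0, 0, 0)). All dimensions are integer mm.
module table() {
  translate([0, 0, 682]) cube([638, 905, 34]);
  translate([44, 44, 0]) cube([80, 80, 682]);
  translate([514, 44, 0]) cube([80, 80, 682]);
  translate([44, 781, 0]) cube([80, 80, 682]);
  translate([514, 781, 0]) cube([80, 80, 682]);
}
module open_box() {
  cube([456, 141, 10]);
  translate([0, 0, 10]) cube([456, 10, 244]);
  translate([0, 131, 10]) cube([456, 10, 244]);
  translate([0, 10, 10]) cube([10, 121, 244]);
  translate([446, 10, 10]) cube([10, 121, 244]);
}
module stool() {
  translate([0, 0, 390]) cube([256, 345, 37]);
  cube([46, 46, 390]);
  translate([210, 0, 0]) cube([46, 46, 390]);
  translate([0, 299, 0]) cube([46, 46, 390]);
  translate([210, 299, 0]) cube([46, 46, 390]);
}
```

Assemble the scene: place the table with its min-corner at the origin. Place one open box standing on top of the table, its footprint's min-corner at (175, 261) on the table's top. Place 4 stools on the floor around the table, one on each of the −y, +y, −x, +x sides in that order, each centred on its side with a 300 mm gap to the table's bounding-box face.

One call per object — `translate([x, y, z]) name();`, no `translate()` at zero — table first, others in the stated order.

table();
translate([175, 261, 716]) open_box();
translate([191, -645, 0]) stool();
translate([191, 1205, 0]) stool();
translate([-556, 280, 0]) stool();
translate([938, 280, 0]) stool();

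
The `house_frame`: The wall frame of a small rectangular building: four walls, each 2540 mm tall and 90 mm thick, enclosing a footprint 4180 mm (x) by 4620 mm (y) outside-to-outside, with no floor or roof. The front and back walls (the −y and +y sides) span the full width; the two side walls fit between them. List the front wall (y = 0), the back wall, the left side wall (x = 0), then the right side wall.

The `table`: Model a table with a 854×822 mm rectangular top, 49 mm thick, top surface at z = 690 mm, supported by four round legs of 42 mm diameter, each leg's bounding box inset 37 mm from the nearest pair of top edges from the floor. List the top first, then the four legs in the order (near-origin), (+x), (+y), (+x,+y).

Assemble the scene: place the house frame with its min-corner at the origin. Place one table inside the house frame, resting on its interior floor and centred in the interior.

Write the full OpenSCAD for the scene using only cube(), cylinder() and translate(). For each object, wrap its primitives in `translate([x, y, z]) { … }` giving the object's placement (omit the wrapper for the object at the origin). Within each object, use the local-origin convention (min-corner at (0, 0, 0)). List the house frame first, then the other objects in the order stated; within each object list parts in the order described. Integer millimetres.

cube([4180, 90, 2540]);
translate([0, 4530, 0]) cube([4180, 90, 2540]);
translate([0, 90, 0]) cube([90, 4440, 2540]);
translate([4090, 90, 0]) cube([90, 4440, 2540]);
translate([1663, 1899, 0]) {
  translate([0, 0, 641]) cube([854, 822, 49]);
  translate([58, 58, 0]) cylinder(h = 641, r = 21);
  translate([796, 58, 0]) cylinder(h = 641, r = 21);
  translate([58, 764, 0]) cylinder(h = 641, r = 21);
  translate([796, 764, 0]) cylinder(h = 641, r = 21);
}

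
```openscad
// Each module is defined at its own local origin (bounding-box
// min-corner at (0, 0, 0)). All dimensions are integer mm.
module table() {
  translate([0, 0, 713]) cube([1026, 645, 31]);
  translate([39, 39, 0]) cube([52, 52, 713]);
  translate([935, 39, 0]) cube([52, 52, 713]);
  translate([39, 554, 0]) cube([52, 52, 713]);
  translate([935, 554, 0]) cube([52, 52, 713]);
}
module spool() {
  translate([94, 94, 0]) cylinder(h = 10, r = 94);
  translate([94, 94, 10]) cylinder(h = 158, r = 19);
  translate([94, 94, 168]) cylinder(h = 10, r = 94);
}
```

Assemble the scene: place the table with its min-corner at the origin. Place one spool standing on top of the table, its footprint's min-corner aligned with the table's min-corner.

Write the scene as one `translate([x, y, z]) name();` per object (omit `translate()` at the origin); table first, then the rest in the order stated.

table();
translate([0, 0, 744]) spool();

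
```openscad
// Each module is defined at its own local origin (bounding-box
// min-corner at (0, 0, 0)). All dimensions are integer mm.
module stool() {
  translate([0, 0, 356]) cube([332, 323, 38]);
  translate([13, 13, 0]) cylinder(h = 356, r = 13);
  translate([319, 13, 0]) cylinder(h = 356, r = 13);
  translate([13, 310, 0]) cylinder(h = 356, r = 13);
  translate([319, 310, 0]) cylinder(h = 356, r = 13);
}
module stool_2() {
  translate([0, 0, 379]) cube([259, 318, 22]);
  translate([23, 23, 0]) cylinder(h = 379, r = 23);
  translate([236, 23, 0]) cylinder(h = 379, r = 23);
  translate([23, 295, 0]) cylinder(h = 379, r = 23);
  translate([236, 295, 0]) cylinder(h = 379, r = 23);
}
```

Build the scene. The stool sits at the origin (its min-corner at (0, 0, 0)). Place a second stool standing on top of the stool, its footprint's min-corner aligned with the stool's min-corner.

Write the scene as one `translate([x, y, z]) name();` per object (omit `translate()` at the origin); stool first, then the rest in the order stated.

stool();
translate([0, 0, 394]) stool_2();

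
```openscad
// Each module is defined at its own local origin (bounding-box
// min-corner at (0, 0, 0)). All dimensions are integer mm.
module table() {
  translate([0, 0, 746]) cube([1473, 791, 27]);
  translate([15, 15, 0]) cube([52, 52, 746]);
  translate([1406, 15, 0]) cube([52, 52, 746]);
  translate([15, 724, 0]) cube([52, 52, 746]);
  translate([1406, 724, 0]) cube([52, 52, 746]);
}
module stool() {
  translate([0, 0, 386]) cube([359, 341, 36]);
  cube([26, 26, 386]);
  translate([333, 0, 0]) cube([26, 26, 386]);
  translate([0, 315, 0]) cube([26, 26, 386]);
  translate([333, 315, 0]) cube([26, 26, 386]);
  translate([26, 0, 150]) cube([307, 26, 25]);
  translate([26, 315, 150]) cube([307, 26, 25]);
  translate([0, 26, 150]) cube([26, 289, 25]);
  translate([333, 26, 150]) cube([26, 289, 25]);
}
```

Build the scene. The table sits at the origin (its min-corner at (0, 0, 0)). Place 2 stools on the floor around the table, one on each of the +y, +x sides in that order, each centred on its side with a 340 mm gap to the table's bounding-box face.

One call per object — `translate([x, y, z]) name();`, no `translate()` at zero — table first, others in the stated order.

table();
translate([557, 1131, 0]) stool();
translate([1813, 225, 0]) stool();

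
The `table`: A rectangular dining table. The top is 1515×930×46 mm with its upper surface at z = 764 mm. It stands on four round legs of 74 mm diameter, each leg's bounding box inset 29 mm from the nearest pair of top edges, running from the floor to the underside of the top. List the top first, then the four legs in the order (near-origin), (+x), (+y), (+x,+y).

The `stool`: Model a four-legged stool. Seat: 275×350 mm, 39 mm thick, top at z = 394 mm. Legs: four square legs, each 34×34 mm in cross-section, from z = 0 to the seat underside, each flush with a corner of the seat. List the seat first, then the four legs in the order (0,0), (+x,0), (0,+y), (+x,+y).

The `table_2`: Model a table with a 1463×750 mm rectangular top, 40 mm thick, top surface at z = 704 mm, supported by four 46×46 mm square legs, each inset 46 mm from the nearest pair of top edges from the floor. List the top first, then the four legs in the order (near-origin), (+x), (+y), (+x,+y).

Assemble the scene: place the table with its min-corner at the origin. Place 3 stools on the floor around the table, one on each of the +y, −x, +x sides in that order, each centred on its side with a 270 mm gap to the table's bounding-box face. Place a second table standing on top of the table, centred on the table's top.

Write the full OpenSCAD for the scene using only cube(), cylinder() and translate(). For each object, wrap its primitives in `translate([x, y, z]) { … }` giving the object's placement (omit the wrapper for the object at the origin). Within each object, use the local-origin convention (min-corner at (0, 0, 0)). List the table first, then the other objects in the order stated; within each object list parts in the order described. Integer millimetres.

translate([0, 0, 718]) cube([1515, 930, 46]);
translate([66, 66, 0]) cylinder(h = 718, r = 37);
translate([1449, 66, 0]) cylinder(h = 718, r = 37);
translate([66, 864, 0]) cylinder(h = 718, r = 37);
translate([1449, 864, 0]) cylinder(h = 718, r = 37);
translate([620, 1200, 0]) {
  translate([0, 0, 355]) cube([275, 350, 39]);
  cube([34, 34, 355]);
  translate([241, 0, 0]) cube([34, 34, 355]);
  translate([0, 316, 0]) cube([34, 34, 355]);
  translate([241, 316, 0]) cube([34, 34, 355]);
}
translate([-545, 290, 0]) {
  translate([0, 0, 355]) cube([275, 350, 39]);
  cube([34, 34, 355]);
  translate([241, 0, 0]) cube([34, 34, 355]);
  translate([0, 316, 0]) cube([34, 34, 355]);
  translate([241, 316, 0]) cube([34, 34, 355]);
}
translate([1785, 290, 0]) {
  translate([0, 0, 355]) cube([275, 350, 39]);
  cube([34, 34, 355]);
  translate([241, 0, 0]) cube([34, 34, 355]);
  translate([0, 316, 0]) cube([34, 34, 355]);
  translate([241, 316, 0]) cube([34, 34, 355]);
}
translate([26, 90, 764]) {
  translate([0, 0, 664]) cube([1463, 750, 40]);
  translate([46, 46, 0]) cube([46, 46, 664]);
  translate([1371, 46, 0]) cube([46, 46, 664]);
  translate([46, 658, 0]) cube([46, 46, 664]);
  translate([1371, 658, 0]) cube([46, 46, 664]);
}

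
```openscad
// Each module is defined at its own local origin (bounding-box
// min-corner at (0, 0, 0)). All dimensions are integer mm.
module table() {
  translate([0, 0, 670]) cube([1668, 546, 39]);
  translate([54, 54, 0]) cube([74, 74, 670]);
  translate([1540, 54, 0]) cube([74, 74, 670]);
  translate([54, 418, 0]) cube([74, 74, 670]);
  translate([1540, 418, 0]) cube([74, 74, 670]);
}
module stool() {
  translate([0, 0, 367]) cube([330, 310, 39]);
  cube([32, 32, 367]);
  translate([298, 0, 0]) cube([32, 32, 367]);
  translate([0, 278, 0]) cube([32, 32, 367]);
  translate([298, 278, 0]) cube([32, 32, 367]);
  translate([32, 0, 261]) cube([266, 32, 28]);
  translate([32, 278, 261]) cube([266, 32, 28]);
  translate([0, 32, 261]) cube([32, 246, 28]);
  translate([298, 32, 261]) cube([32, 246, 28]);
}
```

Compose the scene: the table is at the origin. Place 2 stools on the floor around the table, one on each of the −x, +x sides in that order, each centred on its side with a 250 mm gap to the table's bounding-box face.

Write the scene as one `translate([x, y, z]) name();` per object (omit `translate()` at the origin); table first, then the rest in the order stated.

table();
translate([-580, 118, 0]) stool();
translate([1918, 118, 0]) stool();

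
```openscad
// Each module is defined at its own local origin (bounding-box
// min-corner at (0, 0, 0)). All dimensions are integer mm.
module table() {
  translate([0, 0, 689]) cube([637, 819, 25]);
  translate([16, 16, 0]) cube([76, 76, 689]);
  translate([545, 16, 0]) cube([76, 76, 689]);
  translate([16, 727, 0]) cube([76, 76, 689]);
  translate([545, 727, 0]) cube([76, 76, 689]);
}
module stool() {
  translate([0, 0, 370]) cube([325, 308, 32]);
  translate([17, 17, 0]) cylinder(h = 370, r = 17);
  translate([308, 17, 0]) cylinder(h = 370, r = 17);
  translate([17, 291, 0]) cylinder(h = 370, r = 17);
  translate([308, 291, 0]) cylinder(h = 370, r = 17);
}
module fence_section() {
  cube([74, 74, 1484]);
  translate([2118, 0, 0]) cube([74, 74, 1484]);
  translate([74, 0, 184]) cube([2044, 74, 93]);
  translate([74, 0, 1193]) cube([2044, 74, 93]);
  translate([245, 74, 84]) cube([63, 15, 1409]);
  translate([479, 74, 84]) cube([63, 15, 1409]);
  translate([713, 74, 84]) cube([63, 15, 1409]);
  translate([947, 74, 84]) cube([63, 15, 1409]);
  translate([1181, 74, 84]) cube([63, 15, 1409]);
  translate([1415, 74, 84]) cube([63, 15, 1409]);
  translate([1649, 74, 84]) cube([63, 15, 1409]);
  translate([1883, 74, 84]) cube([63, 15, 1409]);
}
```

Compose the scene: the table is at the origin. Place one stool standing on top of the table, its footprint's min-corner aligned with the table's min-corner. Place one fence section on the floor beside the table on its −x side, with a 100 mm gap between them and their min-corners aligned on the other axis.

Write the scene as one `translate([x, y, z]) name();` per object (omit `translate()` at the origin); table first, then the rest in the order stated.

table();
translate([0, 0, 714]) stool();
translate([-2292, 0, 0]) fence_section();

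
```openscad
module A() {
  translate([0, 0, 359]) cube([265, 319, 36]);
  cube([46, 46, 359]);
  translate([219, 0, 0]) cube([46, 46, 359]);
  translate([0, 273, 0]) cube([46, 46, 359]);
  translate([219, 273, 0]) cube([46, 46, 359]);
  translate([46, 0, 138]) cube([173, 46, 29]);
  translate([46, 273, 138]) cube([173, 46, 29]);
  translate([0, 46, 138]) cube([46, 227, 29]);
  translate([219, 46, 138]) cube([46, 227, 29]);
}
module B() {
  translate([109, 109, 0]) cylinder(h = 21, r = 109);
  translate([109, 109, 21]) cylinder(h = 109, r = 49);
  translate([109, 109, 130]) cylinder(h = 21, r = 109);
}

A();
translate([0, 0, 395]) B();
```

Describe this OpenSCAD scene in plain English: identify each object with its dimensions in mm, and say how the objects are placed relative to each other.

A is a four-legged stool. The seat is a 265×319×36 mm slab whose top surface is at z = 395 mm; four square legs, each 46×46 mm in cross-section, run from the floor (z = 0) to the underside of the seat, each flush with a corner of the seat. Four stretchers, 46 mm wide and 29 mm tall, connect adjacent legs with their undersides at z = 138 mm, each running between the inner faces of the legs it joins and aligned with the legs' outer faces on the other axis.

B is a spool: two coaxial disc flanges of radius 109 mm and thickness 21 mm, joined by a core cylinder of radius 49 mm and height 109 mm. The lower flange rests on z = 0 and the three cylinders share a vertical axis.

The spool is on top of the stool.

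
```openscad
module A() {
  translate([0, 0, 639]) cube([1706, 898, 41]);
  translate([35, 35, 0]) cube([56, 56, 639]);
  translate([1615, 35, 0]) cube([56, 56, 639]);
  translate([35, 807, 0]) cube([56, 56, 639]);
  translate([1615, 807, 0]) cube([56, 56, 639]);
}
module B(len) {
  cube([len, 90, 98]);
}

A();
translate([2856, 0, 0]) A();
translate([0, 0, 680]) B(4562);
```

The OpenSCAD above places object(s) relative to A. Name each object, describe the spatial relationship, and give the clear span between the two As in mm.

Second table starts at x = 2856; first ends at x = 1706; clear span = 2856 − 1706 = 1150 mm.

A is a table. B is a beam. A beam spans the tops of two tables. The clear span between the two tables is 1150 mm.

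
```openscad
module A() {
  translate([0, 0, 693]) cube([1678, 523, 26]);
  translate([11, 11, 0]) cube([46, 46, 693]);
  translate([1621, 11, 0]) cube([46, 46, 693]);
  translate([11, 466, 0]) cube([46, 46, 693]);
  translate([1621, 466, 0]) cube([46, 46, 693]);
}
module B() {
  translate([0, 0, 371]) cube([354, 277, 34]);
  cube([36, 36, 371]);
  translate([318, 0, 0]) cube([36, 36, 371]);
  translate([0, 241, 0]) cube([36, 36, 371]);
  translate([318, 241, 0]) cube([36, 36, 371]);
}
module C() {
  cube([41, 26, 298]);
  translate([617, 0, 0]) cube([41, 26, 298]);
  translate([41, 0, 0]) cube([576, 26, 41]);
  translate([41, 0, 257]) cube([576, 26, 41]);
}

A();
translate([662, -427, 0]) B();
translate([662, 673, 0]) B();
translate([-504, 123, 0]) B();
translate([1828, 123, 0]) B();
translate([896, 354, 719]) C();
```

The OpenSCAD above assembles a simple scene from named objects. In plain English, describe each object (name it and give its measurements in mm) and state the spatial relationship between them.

A is a rectangular dining table. The top is 1678×523×26 mm with its upper surface at z = 719 mm. It stands on four 46×46 mm square legs, each inset 11 mm from the nearest pair of top edges, running from the floor to the underside of the top.

B is a four-legged stool. The seat is a 354×277×34 mm slab whose top surface is at z = 405 mm; four square legs, each 36×36 mm in cross-section, run from the floor (z = 0) to the underside of the seat, each flush with a corner of the seat.

C is a rectangular picture frame lying in the x–z plane (depth along y). The opening is 576 mm wide (x) by 216 mm tall (z), surrounded by a border 41 mm wide on all four sides. The frame is 26 mm deep and is made of two full-height vertical stiles with two horizontal rails fitted between them.

Four stools sit around the table at the −y, +y, −x, +x sides. The picture frame is on top of the table.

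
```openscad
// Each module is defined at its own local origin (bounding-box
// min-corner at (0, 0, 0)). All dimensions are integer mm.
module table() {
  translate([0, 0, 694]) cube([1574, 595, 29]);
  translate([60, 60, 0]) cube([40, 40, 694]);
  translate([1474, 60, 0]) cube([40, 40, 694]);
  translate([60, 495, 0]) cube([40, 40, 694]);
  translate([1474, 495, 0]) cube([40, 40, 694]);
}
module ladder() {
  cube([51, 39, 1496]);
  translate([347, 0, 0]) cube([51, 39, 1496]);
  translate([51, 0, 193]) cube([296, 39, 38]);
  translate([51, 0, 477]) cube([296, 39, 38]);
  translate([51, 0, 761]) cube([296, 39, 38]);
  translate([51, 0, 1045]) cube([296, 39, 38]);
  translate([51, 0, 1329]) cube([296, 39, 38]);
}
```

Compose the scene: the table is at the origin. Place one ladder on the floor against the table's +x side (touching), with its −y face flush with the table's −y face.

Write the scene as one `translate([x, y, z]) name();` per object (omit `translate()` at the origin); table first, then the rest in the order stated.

table();
translate([1574, 0, 0]) ladder();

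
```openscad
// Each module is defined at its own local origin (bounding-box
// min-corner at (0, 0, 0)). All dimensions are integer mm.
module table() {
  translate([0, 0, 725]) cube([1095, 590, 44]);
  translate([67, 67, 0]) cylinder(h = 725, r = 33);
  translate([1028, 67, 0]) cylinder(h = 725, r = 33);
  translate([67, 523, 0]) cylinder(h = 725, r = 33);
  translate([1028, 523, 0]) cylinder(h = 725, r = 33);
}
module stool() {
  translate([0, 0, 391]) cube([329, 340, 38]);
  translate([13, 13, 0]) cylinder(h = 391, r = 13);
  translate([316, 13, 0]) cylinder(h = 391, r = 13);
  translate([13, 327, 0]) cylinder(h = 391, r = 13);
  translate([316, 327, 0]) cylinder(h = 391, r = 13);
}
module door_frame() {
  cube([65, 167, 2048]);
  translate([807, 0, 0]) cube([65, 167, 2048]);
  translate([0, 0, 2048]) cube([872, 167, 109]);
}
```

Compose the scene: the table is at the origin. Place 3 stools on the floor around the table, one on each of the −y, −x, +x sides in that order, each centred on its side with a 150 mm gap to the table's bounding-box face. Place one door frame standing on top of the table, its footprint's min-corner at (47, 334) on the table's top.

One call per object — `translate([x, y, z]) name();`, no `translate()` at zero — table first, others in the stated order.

table();
translate([383, -490, 0]) stool();
translate([-479, 125, 0]) stool();
translate([1245, 125, 0]) stool();
translate([47, 334, 769]) door_frame();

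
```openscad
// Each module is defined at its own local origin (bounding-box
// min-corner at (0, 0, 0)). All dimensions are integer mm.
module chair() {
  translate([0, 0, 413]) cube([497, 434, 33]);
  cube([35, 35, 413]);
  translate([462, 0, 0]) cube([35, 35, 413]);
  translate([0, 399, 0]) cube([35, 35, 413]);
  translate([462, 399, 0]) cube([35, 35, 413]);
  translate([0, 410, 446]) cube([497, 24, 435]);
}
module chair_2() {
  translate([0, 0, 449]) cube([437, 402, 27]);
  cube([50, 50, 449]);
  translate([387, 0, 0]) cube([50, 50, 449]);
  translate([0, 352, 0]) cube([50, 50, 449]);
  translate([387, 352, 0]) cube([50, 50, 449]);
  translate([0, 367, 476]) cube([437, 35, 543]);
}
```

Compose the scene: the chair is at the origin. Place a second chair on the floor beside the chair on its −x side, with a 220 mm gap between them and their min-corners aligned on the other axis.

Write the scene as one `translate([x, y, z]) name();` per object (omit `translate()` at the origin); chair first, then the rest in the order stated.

chair();
translate([-657, 0, 0]) chair_2();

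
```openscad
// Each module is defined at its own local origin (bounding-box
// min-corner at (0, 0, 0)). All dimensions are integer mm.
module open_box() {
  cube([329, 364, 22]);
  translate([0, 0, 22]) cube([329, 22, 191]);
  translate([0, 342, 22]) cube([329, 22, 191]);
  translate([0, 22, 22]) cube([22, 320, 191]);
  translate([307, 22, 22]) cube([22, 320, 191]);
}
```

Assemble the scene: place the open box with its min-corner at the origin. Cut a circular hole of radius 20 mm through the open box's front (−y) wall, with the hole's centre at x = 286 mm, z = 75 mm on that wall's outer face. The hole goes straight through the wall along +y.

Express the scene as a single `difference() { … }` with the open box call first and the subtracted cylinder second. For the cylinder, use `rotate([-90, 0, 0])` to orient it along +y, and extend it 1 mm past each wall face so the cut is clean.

difference() {
  open_box();
  translate([286, -1, 75]) rotate([-90, 0, 0]) cylinder(h = 24, r = 20);
}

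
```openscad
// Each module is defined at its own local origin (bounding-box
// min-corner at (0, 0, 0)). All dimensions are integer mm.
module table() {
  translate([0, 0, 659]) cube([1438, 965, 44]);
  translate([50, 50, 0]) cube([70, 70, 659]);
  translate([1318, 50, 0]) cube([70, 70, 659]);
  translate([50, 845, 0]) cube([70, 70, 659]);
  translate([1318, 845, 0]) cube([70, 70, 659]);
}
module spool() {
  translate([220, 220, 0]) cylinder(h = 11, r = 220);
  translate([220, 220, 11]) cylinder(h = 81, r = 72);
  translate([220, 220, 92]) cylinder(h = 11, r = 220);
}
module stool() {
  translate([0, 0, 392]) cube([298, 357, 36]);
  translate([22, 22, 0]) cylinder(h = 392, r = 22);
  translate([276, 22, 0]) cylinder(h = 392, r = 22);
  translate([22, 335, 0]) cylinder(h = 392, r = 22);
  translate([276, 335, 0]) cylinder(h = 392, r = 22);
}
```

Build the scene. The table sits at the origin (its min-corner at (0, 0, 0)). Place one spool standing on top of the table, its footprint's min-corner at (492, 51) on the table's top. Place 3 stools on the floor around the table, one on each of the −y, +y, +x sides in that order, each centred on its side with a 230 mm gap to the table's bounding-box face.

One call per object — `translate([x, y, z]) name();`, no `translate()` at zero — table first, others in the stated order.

table();
translate([492, 51, 703]) spool();
translate([570, -587, 0]) stool();
translate([570, 1195, 0]) stool();
translate([1668, 304, 0]) stool();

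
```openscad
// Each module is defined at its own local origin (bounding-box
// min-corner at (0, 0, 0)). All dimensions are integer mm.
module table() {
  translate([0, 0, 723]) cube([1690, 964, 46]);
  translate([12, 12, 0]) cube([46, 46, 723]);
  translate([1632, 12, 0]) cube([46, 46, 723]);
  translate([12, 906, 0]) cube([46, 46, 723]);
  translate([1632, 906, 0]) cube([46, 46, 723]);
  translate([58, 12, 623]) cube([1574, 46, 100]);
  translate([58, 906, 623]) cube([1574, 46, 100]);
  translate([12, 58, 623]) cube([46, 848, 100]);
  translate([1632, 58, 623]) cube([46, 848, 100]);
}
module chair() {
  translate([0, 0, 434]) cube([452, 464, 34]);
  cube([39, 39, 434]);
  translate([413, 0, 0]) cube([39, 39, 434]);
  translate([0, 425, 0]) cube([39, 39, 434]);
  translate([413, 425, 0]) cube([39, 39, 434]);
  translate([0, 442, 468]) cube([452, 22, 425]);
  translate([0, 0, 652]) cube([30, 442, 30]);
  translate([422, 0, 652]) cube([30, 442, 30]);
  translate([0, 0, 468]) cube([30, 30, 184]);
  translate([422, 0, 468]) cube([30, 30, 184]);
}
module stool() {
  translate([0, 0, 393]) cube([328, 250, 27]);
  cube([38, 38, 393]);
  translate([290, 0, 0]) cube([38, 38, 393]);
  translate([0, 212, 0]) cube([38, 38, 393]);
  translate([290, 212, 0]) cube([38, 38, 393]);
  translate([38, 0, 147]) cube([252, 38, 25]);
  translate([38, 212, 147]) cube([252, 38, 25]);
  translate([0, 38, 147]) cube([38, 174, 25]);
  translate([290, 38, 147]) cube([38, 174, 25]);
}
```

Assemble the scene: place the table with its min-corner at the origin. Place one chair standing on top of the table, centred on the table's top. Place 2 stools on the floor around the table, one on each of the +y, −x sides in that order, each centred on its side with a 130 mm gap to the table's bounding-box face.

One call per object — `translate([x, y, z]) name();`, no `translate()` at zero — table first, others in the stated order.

table();
translate([619, 250, 769]) chair();
translate([681, 1094, 0]) stool();
translate([-458, 357, 0]) stool();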